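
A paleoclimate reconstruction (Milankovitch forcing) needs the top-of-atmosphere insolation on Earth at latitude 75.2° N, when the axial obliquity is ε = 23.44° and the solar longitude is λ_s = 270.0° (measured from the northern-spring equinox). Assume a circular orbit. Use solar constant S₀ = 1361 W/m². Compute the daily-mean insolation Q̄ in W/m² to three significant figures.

Q̄ ≈ 0.00 W/m²

Solar declination: sin δ = sin ε · sin λ_s = sin 23.44° × sin 270.0° = -0.39779, so δ = -23.440°.
cos H₀ = −tan(+75.2°) tan(-23.440°) = 1.6410 ≥ 1 ⇒ polar night, H₀ = 0 and Q̄ = 0.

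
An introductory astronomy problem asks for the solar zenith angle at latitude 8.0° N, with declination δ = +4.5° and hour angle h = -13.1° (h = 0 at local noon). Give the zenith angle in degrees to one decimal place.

cos θ_z = sin φ sin δ + cos φ cos δ cos h = 0.010919 + 0.961524 = 0.972443.
θ_z = arccos(0.972443) = 13.5°.

θ_z = 13.5°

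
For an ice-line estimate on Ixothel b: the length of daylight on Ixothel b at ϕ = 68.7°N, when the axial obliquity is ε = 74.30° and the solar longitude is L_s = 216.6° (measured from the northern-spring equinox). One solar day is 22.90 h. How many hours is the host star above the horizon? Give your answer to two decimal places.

Solar declination: sin δ = sin ε · sin L_s = sin 74.30° × sin 216.6° = -0.57398, so δ = -35.028°.
cos h₀ = −tan ϕ · tan δ = 1.7978 ≥ 1, so the host star never rises (polar night) and h₀ = 0.
Daylight = 2h₀/(2π) × 22.90 h = (0.0000/π) × 22.90 = 0.00 h.

0.00 h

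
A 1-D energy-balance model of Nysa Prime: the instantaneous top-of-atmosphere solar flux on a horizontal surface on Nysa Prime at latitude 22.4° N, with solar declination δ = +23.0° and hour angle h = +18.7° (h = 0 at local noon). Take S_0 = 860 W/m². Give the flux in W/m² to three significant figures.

cos θ_z = sin ϕ sin δ + cos ϕ cos δ cos h = 0.148896 + 0.806122 = 0.955018.
Flux = S_0 · cos θ_z = 860 × 0.955018 = 821.3 W/m².

821 W/m²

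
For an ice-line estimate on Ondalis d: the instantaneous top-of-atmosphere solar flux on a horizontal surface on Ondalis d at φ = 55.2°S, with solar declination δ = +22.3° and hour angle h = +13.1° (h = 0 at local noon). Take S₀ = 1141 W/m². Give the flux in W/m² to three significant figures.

cos θ_z = sin φ sin δ + cos φ cos δ cos h = -0.311590 + 0.514288 = 0.202698.
Flux = S₀ · cos θ_z = 1141 × 0.202698 = 231.3 W/m².

231 W/m²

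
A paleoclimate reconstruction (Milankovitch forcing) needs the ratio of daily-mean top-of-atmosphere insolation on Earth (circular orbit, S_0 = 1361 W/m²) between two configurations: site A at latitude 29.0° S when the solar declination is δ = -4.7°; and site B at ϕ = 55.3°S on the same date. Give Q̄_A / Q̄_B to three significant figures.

— Configuration A (ϕ=-29.0°):
cos h₀ = −tan(-29.0°) tan(-4.700°) = -0.0456, h₀ = 1.6164 rad.
Bracket: h₀ sin ϕ sin δ + cos ϕ cos δ sin h₀ = 1.6164×-0.48481×-0.08194 + 0.87462×0.99664×0.99896 = 0.064212 + 0.870775 = 0.934987.
Q̄ = (S_0/π) × [bracket] = (1361/π) × 0.934987 = 405.05 W/m².
— Configuration B (ϕ=-55.3°):
cos h₀ = −tan(-55.3°) tan(-4.700°) = -0.1187, h₀ = 1.6898 rad.
Bracket: h₀ sin ϕ sin δ + cos ϕ cos δ sin h₀ = 1.6898×-0.82214×-0.08194 + 0.56928×0.99664×0.99293 = 0.113835 + 0.563356 = 0.677191.
Q̄ = (S_0/π) × [bracket] = (1361/π) × 0.677191 = 293.37 W/m².
Ratio Q̄_A / Q̄_B = 405.05 / 293.37 = 1.381.

Q̄_A / Q̄_B ≈ 1.38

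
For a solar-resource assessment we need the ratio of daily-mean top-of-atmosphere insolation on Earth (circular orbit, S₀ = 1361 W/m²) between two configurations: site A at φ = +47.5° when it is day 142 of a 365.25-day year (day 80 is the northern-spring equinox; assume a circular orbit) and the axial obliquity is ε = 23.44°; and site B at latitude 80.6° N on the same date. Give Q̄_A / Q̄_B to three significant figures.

Q̄_A / Q̄_B ≈ 1.01

— Configuration A (φ=+47.5°):
Solar longitude: λ_s = 360° × (142 − 80)/365.25 = 61.109°.
sin δ = sin 23.44° × sin 61.109° = 0.34828, so δ = +20.382°.
cos H₀ = −tan(+47.5°) tan(+20.382°) = -0.4055, H₀ = 1.9883 rad.
Bracket: H₀ sin φ sin δ + cos φ cos δ sin H₀ = 1.9883×0.73728×0.34828 + 0.67559×0.93739×0.91411 = 0.510555 + 0.578898 = 1.089453.
Q̄ = (S₀/π) × [bracket] = (1361/π) × 1.089453 = 471.97 W/m².
— Configuration B (φ=+80.6°):
cos H₀ = −tan(+80.6°) tan(+20.382°) = -2.2443 ≤ −1 ⇒ polar day, H₀ = π.
Bracket: H₀ sin φ sin δ + cos φ cos δ sin H₀ = 3.1416×0.98657×0.34828 + 0.16333×0.93739×0.00000 = 1.079462 + 0.000000 = 1.079462.
Q̄ = (S₀/π) × [bracket] = (1361/π) × 1.079462 = 467.64 W/m².
Ratio Q̄_A / Q̄_B = 471.97 / 467.64 = 1.009.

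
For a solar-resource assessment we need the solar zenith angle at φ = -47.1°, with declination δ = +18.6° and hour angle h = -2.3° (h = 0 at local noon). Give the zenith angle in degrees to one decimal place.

θ_z = 65.7°

cos θ_z = sin φ sin δ + cos φ cos δ cos h = -0.233651 + 0.644646 = 0.410995.
θ_z = arccos(0.410995) = 65.7°.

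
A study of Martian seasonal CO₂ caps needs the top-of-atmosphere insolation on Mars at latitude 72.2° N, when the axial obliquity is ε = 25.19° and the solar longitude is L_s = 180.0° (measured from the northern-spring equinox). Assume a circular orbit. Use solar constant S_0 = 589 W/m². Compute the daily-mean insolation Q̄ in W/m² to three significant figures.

Solar declination: sin δ = sin ε · sin L_s = sin 25.19° × sin 180.0° = 0.00000, so δ = +0.000°.
cos h₀ = −tan(+72.2°) tan(+0.000°) = -0.0000, h₀ = 1.5708 rad.
Bracket: h₀ sin ϕ sin δ + cos ϕ cos δ sin h₀ = 1.5708×0.95213×0.00000 + 0.30570×1.00000×1.00000 = 0.000000 + 0.305700 = 0.305700.
Q̄ = (S_0/π) × [bracket] = (589/π) × 0.305700 = 57.31 W/m².

Q̄ ≈ 57.3 W/m²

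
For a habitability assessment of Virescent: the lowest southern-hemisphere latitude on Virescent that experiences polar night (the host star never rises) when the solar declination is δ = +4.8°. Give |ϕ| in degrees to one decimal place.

Polar night requires cos h₀ = −tan ϕ tan δ ≥ 1, i.e. tan ϕ tan δ ≤ −1.
The boundary is |tan ϕ| · |tan δ| = 1, so |ϕ| = 90° − |δ| = 90° − 4.8° = 85.2° in the southern hemisphere.

|ϕ| = 85.2°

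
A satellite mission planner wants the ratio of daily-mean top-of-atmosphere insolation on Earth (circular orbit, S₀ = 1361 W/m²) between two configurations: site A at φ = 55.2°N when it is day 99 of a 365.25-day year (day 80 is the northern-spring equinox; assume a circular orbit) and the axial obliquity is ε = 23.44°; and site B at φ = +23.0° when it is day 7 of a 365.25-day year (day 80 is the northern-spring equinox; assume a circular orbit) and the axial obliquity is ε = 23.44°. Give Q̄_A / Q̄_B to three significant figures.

Q̄_A / Q̄_B ≈ 1.17

— Configuration A (φ=+55.2°):
Solar longitude: λ_s = 360° × (99 − 80)/365.25 = 18.727°.
sin δ = sin 23.44° × sin 18.727° = 0.12771, so δ = +7.337°.
cos H₀ = −tan(+55.2°) tan(+7.337°) = -0.1853, H₀ = 1.7571 rad.
Bracket: H₀ sin φ sin δ + cos φ cos δ sin H₀ = 1.7571×0.82115×0.12771 + 0.57071×0.99181×0.98269 = 0.184265 + 0.556238 = 0.740503.
Q̄ = (S₀/π) × [bracket] = (1361/π) × 0.740503 = 320.80 W/m².
— Configuration B (φ=+23.0°):
Solar longitude: λ_s = 360° × (7 − 80)/365.25 = -71.951°, i.e. -71.951° + 360° = 288.049°.
sin δ = sin 23.44° × sin 288.049° = -0.37821, so δ = -22.223°.
cos H₀ = −tan(+23.0°) tan(-22.223°) = 0.1734, H₀ = 1.3965 rad.
Bracket: H₀ sin φ sin δ + cos φ cos δ sin H₀ = 1.3965×0.39073×-0.37821 + 0.92050×0.92572×0.98485 = -0.206372 + 0.839216 = 0.632844.
Q̄ = (S₀/π) × [bracket] = (1361/π) × 0.632844 = 274.16 W/m².
Ratio Q̄_A / Q̄_B = 320.80 / 274.16 = 1.170.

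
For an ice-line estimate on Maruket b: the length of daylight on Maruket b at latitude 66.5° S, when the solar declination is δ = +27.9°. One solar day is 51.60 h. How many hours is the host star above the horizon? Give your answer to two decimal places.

0.00 h

cos H₀ = −tan φ · tan δ = 1.2177 ≥ 1, so the host star never rises (polar night) and H₀ = 0.
Daylight = 2H₀/(2π) × 51.60 h = (0.0000/π) × 51.60 = 0.00 h.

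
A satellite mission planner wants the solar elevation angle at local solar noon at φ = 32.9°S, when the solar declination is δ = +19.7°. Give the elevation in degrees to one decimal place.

At local noon the hour angle is zero, so the zenith angle equals |φ − δ| = |-32.9° − (+19.700°)| = 52.600°.
Elevation = 90° − 52.600° = 37.4°.

37.4°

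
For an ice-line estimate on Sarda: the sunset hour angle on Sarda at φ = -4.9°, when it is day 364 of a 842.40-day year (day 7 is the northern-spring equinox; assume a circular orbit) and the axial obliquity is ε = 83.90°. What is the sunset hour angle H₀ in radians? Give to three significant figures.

H₀ = 1.53 rad

Solar longitude: λ_s = 360° × (364 − 7)/842.40 = 152.564°.
sin δ = sin 83.90° × sin 152.564° = 0.45815, so δ = +27.268°.
cos H₀ = −tan φ · tan δ = −tan(-4.9°) × tan(+27.268°) = 0.0442, so H₀ = 1.5266 rad = 87.47°.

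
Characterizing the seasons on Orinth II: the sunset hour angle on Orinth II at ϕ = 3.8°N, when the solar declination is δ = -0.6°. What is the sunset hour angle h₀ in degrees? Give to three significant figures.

cos h₀ = −tan ϕ · tan δ = −tan(+3.8°) × tan(-0.600°) = 0.0007, so h₀ = 1.5701 rad = 89.96°.

h₀ = 90.0°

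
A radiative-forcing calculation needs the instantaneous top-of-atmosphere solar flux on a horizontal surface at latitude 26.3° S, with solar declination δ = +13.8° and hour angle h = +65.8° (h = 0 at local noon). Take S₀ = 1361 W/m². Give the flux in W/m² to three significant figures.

342 W/m²

cos θ_z = sin φ sin δ + cos φ cos δ cos h = -0.105687 + 0.356883 = 0.251196.
Flux = S₀ · cos θ_z = 1361 × 0.251196 = 341.9 W/m².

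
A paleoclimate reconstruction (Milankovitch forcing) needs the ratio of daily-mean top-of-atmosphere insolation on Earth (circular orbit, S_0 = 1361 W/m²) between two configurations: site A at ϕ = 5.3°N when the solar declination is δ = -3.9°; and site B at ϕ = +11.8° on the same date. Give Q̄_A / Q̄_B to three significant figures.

Q̄_A / Q̄_B ≈ 1.03

— Configuration A (ϕ=+5.3°):
cos h₀ = −tan(+5.3°) tan(-3.900°) = 0.0063, h₀ = 1.5645 rad.
Bracket: h₀ sin ϕ sin δ + cos ϕ cos δ sin h₀ = 1.5645×0.09237×-0.06802 + 0.99572×0.99768×0.99998 = -0.009830 + 0.993390 = 0.983560.
Q̄ = (S_0/π) × [bracket] = (1361/π) × 0.983560 = 426.10 W/m².
— Configuration B (ϕ=+11.8°):
cos h₀ = −tan(+11.8°) tan(-3.900°) = 0.0142, h₀ = 1.5566 rad.
Bracket: h₀ sin ϕ sin δ + cos ϕ cos δ sin h₀ = 1.5566×0.20450×-0.06802 + 0.97887×0.99768×0.99990 = -0.021652 + 0.976501 = 0.954849.
Q̄ = (S_0/π) × [bracket] = (1361/π) × 0.954849 = 413.66 W/m².
Ratio Q̄_A / Q̄_B = 426.10 / 413.66 = 1.030.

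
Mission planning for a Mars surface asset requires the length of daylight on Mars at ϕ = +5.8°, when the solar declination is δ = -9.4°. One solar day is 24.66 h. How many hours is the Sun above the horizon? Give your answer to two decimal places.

cos h₀ = −tan ϕ · tan δ = −tan(+5.8°) × tan(-9.400°) = 0.0168, so h₀ = 1.5540 rad = 89.04°.
Daylight = 2h₀/(2π) × 24.66 h = (1.5540/π) × 24.66 = 12.20 h.

12.20 h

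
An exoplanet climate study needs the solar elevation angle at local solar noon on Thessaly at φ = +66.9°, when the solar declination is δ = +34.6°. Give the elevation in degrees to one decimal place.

57.7°

At local noon the hour angle is zero, so the zenith angle equals |φ − δ| = |+66.9° − (+34.600°)| = 32.300°.
Elevation = 90° − 32.300° = 57.7°.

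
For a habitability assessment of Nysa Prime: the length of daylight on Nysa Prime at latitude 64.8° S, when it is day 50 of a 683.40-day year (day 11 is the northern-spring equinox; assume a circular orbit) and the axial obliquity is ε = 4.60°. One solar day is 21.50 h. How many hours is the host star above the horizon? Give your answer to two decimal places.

10.34 h

Solar longitude: L_s = 360° × (50 − 11)/683.40 = 20.544°.
sin δ = sin 4.60° × sin 20.544° = 0.02814, so δ = +1.613°.
cos h₀ = −tan ϕ · tan δ = −tan(-64.8°) × tan(+1.613°) = 0.0598, so h₀ = 1.5109 rad = 86.57°.
Daylight = 2h₀/(2π) × 21.50 h = (1.5109/π) × 21.50 = 10.34 h.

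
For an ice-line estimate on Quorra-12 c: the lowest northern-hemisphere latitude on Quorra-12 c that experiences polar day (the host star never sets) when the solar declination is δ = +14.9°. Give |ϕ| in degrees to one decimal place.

Polar day requires cos h₀ = −tan ϕ tan δ ≤ −1, i.e. tan ϕ tan δ ≥ 1.
The boundary is |tan ϕ| · |tan δ| = 1, so |ϕ| = 90° − |δ| = 90° − 14.9° = 75.1° in the northern hemisphere.

|ϕ| = 75.1°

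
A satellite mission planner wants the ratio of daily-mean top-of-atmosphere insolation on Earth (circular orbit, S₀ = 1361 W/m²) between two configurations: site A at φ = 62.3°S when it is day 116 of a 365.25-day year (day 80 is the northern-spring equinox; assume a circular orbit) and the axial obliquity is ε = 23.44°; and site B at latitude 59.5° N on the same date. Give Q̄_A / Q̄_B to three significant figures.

— Configuration A (φ=-62.3°):
Solar longitude: λ_s = 360° × (116 − 80)/365.25 = 35.483°.
sin δ = sin 23.44° × sin 35.483° = 0.23090, so δ = +13.350°.
cos H₀ = −tan(-62.3°) tan(+13.350°) = 0.4520, H₀ = 1.1018 rad.
Bracket: H₀ sin φ sin δ + cos φ cos δ sin H₀ = 1.1018×-0.88539×0.23090 + 0.46484×0.97298×0.89201 = -0.225248 + 0.403438 = 0.178190.
Q̄ = (S₀/π) × [bracket] = (1361/π) × 0.178190 = 77.195 W/m².
— Configuration B (φ=+59.5°):
cos H₀ = −tan(+59.5°) tan(+13.350°) = -0.4029, H₀ = 1.9855 rad.
Bracket: H₀ sin φ sin δ + cos φ cos δ sin H₀ = 1.9855×0.86163×0.23090 + 0.50754×0.97298×0.91526 = 0.395016 + 0.451979 = 0.846995.
Q̄ = (S₀/π) × [bracket] = (1361/π) × 0.846995 = 366.93 W/m².
Ratio Q̄_A / Q̄_B = 77.195 / 366.93 = 0.2104.

Q̄_A / Q̄_B ≈ 0.210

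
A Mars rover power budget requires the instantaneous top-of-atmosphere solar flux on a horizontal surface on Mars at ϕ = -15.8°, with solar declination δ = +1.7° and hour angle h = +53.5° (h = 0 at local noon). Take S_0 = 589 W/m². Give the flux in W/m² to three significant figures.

332 W/m²

cos θ_z = sin ϕ sin δ + cos ϕ cos δ cos h = -0.008078 + 0.572097 = 0.564019.
Flux = S_0 · cos θ_z = 589 × 0.564019 = 332.2 W/m².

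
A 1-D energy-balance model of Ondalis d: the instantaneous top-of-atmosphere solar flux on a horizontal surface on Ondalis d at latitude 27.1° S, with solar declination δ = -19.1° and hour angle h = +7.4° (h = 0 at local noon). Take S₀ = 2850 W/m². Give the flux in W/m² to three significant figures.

2.80e+03 W/m²

cos θ_z = sin φ sin δ + cos φ cos δ cos h = 0.149062 + 0.834199 = 0.983261.
Flux = S₀ · cos θ_z = 2850 × 0.983261 = 2802 W/m².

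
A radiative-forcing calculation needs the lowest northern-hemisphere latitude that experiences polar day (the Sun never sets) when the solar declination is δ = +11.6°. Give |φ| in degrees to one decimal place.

Polar day requires cos H₀ = −tan φ tan δ ≤ −1, i.e. tan φ tan δ ≥ 1.
The boundary is |tan φ| · |tan δ| = 1, so |φ| = 90° − |δ| = 90° − 11.6° = 78.4° in the northern hemisphere.

|φ| = 78.4°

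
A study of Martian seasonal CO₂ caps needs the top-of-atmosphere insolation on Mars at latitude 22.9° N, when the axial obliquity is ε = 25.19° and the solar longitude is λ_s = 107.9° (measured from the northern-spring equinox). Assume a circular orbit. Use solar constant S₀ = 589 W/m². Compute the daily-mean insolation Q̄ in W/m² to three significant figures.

Q̄ ≈ 207 W/m²

Solar declination: sin δ = sin ε · sin λ_s = sin 25.19° × sin 107.9° = 0.40502, so δ = +23.892°.
cos H₀ = −tan(+22.9°) tan(+23.892°) = -0.1871, H₀ = 1.7590 rad.
Bracket: H₀ sin φ sin δ + cos φ cos δ sin H₀ = 1.7590×0.38912×0.40502 + 0.92119×0.91431×0.98234 = 0.277221 + 0.827379 = 1.104600.
Q̄ = (S₀/π) × [bracket] = (589/π) × 1.104600 = 207.1 W/m².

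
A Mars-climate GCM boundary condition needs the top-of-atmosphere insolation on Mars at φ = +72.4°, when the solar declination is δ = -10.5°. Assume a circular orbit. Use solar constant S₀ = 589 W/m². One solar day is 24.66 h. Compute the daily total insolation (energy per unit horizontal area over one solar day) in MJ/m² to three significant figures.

cos H₀ = −tan(+72.4°) tan(-10.500°) = 0.5843, H₀ = 0.9468 rad.
Bracket: H₀ sin φ sin δ + cos φ cos δ sin H₀ = 0.9468×0.95319×-0.18224 + 0.30237×0.98325×0.81156 = -0.164468 + 0.241281 = 0.076813.
Q̄ = (S₀/π) × [bracket] = (589/π) × 0.076813 = 14.401 W/m².
Daily total = Q̄ × 24.66 h × 3600 s/h = 14.401 × 24.66 × 3600 / 10⁶ = 1.278 MJ/m².

1.28 MJ/m²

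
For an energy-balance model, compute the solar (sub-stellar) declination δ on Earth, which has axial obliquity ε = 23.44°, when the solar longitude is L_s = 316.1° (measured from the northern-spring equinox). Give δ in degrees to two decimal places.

sin δ = sin ε · sin L_s = sin 23.44° × sin 316.1° = -0.275827.
δ = arcsin(-0.275827) = -16.01°.

δ = -16.01°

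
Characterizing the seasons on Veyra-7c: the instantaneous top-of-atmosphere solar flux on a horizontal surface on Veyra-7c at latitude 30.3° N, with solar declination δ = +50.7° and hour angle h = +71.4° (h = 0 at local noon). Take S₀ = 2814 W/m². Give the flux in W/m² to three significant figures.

cos θ_z = sin φ sin δ + cos φ cos δ cos h = 0.390424 + 0.174426 = 0.564850.
Flux = S₀ · cos θ_z = 2814 × 0.564850 = 1589 W/m².

1.59e+03 W/m²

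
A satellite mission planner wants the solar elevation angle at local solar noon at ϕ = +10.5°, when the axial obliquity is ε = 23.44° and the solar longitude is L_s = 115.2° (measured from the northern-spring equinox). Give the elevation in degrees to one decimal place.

Solar declination: sin δ = sin ε · sin L_s = sin 23.44° × sin 115.2° = 0.35993, so δ = +21.096°.
At local noon the hour angle is zero, so the zenith angle equals |ϕ − δ| = |+10.5° − (+21.096°)| = 10.596°.
Elevation = 90° − 10.596° = 79.4°.

79.4°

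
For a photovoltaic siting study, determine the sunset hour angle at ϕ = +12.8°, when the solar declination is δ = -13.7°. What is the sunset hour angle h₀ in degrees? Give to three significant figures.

h₀ = 86.8°

cos h₀ = −tan ϕ · tan δ = −tan(+12.8°) × tan(-13.700°) = 0.0554, so h₀ = 1.5154 rad = 86.83°.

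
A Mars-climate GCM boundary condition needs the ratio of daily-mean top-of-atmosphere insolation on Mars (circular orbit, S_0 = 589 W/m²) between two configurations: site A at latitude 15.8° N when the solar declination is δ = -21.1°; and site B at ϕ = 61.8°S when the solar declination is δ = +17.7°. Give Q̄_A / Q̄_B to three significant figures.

— Configuration A (ϕ=+15.8°):
cos h₀ = −tan(+15.8°) tan(-21.100°) = 0.1092, h₀ = 1.4614 rad.
Bracket: h₀ sin ϕ sin δ + cos ϕ cos δ sin h₀ = 1.4614×0.27228×-0.36000 + 0.96222×0.93295×0.99402 = -0.143248 + 0.892335 = 0.749087.
Q̄ = (S_0/π) × [bracket] = (589/π) × 0.749087 = 140.44 W/m².
— Configuration B (ϕ=-61.8°):
cos h₀ = −tan(-61.8°) tan(+17.700°) = 0.5952, h₀ = 0.9333 rad.
Bracket: h₀ sin ϕ sin δ + cos ϕ cos δ sin h₀ = 0.9333×-0.88130×0.30403 + 0.47255×0.95266×0.80358 = -0.250070 + 0.361755 = 0.111685.
Q̄ = (S_0/π) × [bracket] = (589/π) × 0.111685 = 20.939 W/m².
Ratio Q̄_A / Q̄_B = 140.44 / 20.939 = 6.707.

Q̄_A / Q̄_B ≈ 6.71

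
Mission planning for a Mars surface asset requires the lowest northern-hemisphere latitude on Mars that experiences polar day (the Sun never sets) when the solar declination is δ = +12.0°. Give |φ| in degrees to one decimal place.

|φ| = 78.0°

Polar day requires cos H₀ = −tan φ tan δ ≤ −1, i.e. tan φ tan δ ≥ 1.
The boundary is |tan φ| · |tan δ| = 1, so |φ| = 90° − |δ| = 90° − 12.0° = 78.0° in the northern hemisphere.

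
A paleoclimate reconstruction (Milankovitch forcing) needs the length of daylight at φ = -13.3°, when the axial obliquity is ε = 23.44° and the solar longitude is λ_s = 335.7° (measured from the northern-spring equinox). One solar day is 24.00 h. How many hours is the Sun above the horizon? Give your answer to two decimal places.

Solar declination: sin δ = sin ε · sin λ_s = sin 23.44° × sin 335.7° = -0.16370, so δ = -9.421°.
cos H₀ = −tan φ · tan δ = −tan(-13.3°) × tan(-9.421°) = -0.0392, so H₀ = 1.6100 rad = 92.25°.
Daylight = 2H₀/(2π) × 24.00 h = (1.6100/π) × 24.00 = 12.30 h.

12.30 h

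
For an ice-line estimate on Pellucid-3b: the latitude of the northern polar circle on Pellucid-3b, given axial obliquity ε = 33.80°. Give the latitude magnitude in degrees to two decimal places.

56.20°

The polar circle is the lowest latitude that experiences at least one full rotation of continuous daylight at the northern-summer solstice; it lies at |φ| = 90° − ε = 90° − 33.80° = 56.20°.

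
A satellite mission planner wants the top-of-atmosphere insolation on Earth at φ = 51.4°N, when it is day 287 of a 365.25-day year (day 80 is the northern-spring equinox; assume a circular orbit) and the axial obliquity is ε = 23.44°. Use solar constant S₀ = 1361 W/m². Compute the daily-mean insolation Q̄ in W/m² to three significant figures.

Solar longitude: λ_s = 360° × (287 − 80)/365.25 = 204.025°.
sin δ = sin 23.44° × sin 204.025° = -0.16195, so δ = -9.320°.
cos H₀ = −tan(+51.4°) tan(-9.320°) = 0.2056, H₀ = 1.3637 rad.
Bracket: H₀ sin φ sin δ + cos φ cos δ sin H₀ = 1.3637×0.78152×-0.16195 + 0.62388×0.98680×0.97864 = -0.172600 + 0.602495 = 0.429895.
Q̄ = (S₀/π) × [bracket] = (1361/π) × 0.429895 = 186.2 W/m².

Q̄ ≈ 186 W/m²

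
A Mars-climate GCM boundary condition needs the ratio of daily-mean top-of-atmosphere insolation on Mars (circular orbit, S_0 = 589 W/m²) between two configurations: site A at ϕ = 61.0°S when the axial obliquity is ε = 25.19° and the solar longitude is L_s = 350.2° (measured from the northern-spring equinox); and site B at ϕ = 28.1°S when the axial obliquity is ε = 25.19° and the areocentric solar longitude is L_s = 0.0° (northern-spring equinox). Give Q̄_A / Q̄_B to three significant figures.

Q̄_A / Q̄_B ≈ 0.666

— Configuration A (ϕ=-61.0°):
Solar declination: sin δ = sin ε · sin L_s = sin 25.19° × sin 350.2° = -0.07244, so δ = -4.154°.
cos h₀ = −tan(-61.0°) tan(-4.154°) = -0.1310, h₀ = 1.7022 rad.
Bracket: h₀ sin ϕ sin δ + cos ϕ cos δ sin h₀ = 1.7022×-0.87462×-0.07244 + 0.48481×0.99737×0.99138 = 0.107847 + 0.479367 = 0.587214.
Q̄ = (S_0/π) × [bracket] = (589/π) × 0.587214 = 110.09 W/m².
— Configuration B (ϕ=-28.1°):
sin δ = sin 25.19° × sin 0.0° = 0.00000, so δ = +0.000°.
cos h₀ = −tan(-28.1°) tan(+0.000°) = 0.0000, h₀ = 1.5708 rad.
Bracket: h₀ sin ϕ sin δ + cos ϕ cos δ sin h₀ = 1.5708×-0.47101×0.00000 + 0.88213×1.00000×1.00000 = -0.000000 + 0.882130 = 0.882130.
Q̄ = (S_0/π) × [bracket] = (589/π) × 0.882130 = 165.39 W/m².
Ratio Q̄_A / Q̄_B = 110.09 / 165.39 = 0.6656.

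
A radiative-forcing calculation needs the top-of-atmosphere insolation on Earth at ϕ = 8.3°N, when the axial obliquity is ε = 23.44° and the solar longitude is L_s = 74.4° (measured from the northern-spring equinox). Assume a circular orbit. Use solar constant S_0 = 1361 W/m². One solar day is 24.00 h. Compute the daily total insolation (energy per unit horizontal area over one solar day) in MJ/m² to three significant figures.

Solar declination: sin δ = sin ε · sin L_s = sin 23.44° × sin 74.4° = 0.38313, so δ = +22.528°.
cos h₀ = −tan(+8.3°) tan(+22.528°) = -0.0605, h₀ = 1.6313 rad.
Bracket: h₀ sin ϕ sin δ + cos ϕ cos δ sin h₀ = 1.6313×0.14436×0.38313 + 0.98953×0.92369×0.99817 = 0.090225 + 0.912346 = 1.002571.
Q̄ = (S_0/π) × [bracket] = (1361/π) × 1.002571 = 434.33 W/m².
Daily total = Q̄ × 24.00 h × 3600 s/h = 434.33 × 24.00 × 3600 / 10⁶ = 37.53 MJ/m².

37.5 MJ/m²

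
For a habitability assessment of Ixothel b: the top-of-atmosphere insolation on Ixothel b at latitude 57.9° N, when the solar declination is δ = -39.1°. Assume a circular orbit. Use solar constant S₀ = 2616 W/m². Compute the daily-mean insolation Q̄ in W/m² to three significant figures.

Q̄ ≈ 0.00 W/m²

cos H₀ = −tan(+57.9°) tan(-39.100°) = 1.2955 ≥ 1 ⇒ polar night, H₀ = 0 and Q̄ = 0.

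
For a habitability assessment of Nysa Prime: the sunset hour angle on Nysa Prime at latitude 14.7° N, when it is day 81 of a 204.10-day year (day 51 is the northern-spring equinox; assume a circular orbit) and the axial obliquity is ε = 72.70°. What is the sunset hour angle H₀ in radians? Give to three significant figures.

Solar longitude: λ_s = 360° × (81 − 51)/204.10 = 52.915°.
sin δ = sin 72.70° × sin 52.915° = 0.76166, so δ = +49.610°.
cos H₀ = −tan φ · tan δ = −tan(+14.7°) × tan(+49.610°) = -0.3084, so H₀ = 1.8843 rad = 107.96°.

H₀ = 1.88 rad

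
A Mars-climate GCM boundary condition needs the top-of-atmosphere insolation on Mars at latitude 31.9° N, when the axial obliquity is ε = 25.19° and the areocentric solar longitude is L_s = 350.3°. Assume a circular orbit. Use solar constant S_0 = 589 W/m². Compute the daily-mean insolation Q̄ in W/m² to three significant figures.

sin δ = sin 25.19° × sin 350.3° = -0.07171, so δ = -4.112°.
cos h₀ = −tan(+31.9°) tan(-4.112°) = 0.0448, h₀ = 1.5260 rad.
Bracket: h₀ sin ϕ sin δ + cos ϕ cos δ sin h₀ = 1.5260×0.52844×-0.07171 + 0.84897×0.99743×0.99900 = -0.057827 + 0.845941 = 0.788114.
Q̄ = (S_0/π) × [bracket] = (589/π) × 0.788114 = 147.8 W/m².

Q̄ ≈ 148 W/m²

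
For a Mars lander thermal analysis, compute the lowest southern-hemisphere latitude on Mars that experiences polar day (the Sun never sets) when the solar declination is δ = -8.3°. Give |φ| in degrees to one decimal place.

|φ| = 81.7°

Polar day requires cos H₀ = −tan φ tan δ ≤ −1, i.e. tan φ tan δ ≥ 1.
The boundary is |tan φ| · |tan δ| = 1, so |φ| = 90° − |δ| = 90° − 8.3° = 81.7° in the southern hemisphere.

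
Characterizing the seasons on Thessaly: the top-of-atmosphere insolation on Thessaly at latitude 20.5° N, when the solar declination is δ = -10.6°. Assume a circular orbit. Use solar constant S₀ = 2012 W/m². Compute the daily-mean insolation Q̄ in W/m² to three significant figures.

cos H₀ = −tan(+20.5°) tan(-10.600°) = 0.0700, H₀ = 1.5008 rad.
Bracket: H₀ sin φ sin δ + cos φ cos δ sin H₀ = 1.5008×0.35021×-0.18395 + 0.93667×0.98294×0.99755 = -0.096683 + 0.918435 = 0.821752.
Q̄ = (S₀/π) × [bracket] = (2012/π) × 0.821752 = 526.3 W/m².

Q̄ ≈ 526 W/m²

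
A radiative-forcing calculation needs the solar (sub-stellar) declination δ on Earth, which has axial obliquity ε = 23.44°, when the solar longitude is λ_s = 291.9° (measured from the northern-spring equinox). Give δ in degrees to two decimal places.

sin δ = sin ε · sin λ_s = sin 23.44° × sin 291.9° = -0.369083.
δ = arcsin(-0.369083) = -21.66°.

δ = -21.66°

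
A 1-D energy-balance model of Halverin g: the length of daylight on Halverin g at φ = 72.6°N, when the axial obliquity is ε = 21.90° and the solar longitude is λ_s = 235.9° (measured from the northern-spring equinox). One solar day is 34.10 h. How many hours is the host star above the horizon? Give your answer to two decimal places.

Solar declination: sin δ = sin ε · sin λ_s = sin 21.90° × sin 235.9° = -0.30886, so δ = -17.990°.
cos H₀ = −tan φ · tan δ = 1.0362 ≥ 1, so the host star never rises (polar night) and H₀ = 0.
Daylight = 2H₀/(2π) × 34.10 h = (0.0000/π) × 34.10 = 0.00 h.

0.00 h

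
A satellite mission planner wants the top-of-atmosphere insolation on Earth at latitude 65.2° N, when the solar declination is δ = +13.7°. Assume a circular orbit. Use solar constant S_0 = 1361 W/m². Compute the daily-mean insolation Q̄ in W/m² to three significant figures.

Q̄ ≈ 348 W/m²

cos h₀ = −tan(+65.2°) tan(+13.700°) = -0.5276, h₀ = 2.1265 rad.
Bracket: h₀ sin ϕ sin δ + cos ϕ cos δ sin h₀ = 2.1265×0.90778×0.23684 + 0.41945×0.97155×0.84951 = 0.457195 + 0.346189 = 0.803384.
Q̄ = (S_0/π) × [bracket] = (1361/π) × 0.803384 = 348.0 W/m².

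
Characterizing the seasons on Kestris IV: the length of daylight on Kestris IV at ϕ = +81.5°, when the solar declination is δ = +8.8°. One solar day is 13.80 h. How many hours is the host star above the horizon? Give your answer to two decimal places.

Sunrise equation: cos h₀ = −tan ϕ · tan δ = -1.0358 ≤ −1, so the host star never sets (polar day) and h₀ = π.
Daylight = 2h₀/(2π) × 13.80 h = (3.1416/π) × 13.80 = 13.80 h.

13.80 h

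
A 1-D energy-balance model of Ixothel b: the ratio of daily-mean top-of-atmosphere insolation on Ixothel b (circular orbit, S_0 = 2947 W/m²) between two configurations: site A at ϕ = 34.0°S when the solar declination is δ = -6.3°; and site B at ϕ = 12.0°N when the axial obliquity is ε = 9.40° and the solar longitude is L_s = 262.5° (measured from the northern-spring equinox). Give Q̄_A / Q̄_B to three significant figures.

— Configuration A (ϕ=-34.0°):
cos h₀ = −tan(-34.0°) tan(-6.300°) = -0.0745, h₀ = 1.6453 rad.
Bracket: h₀ sin ϕ sin δ + cos ϕ cos δ sin h₀ = 1.6453×-0.55919×-0.10973 + 0.82904×0.99396×0.99722 = 0.100955 + 0.821742 = 0.922697.
Q̄ = (S_0/π) × [bracket] = (2947/π) × 0.922697 = 865.54 W/m².
— Configuration B (ϕ=+12.0°):
Solar declination: sin δ = sin ε · sin L_s = sin 9.40° × sin 262.5° = -0.16193, so δ = -9.319°.
cos h₀ = −tan(+12.0°) tan(-9.319°) = 0.0349, h₀ = 1.5359 rad.
Bracket: h₀ sin ϕ sin δ + cos ϕ cos δ sin h₀ = 1.5359×0.20791×-0.16193 + 0.97815×0.98680×0.99939 = -0.051709 + 0.964650 = 0.912941.
Q̄ = (S_0/π) × [bracket] = (2947/π) × 0.912941 = 856.39 W/m².
Ratio Q̄_A / Q̄_B = 865.54 / 856.39 = 1.011.

Q̄_A / Q̄_B ≈ 1.01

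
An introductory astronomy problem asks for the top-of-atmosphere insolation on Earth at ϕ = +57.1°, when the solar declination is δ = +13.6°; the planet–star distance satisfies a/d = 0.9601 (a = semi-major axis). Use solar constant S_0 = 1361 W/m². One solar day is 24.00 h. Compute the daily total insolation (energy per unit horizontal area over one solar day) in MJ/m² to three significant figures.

cos h₀ = −tan(+57.1°) tan(+13.600°) = -0.3740, h₀ = 1.9541 rad.
Bracket: h₀ sin ϕ sin δ + cos ϕ cos δ sin h₀ = 1.9541×0.83962×0.23514 + 0.54317×0.97196×0.92744 = 0.385795 + 0.489632 = 0.875427.
Inverse-square distance factor (a/d)² = 0.9601² = 0.921792.
Q̄ = (S_0/π) × 0.921792 × [bracket] = (1361/π) × 0.921792 × 0.875427 = 349.59 W/m².
Daily total = Q̄ × 24.00 h × 3600 s/h = 349.59 × 24.00 × 3600 / 10⁶ = 30.20 MJ/m².

30.2 MJ/m²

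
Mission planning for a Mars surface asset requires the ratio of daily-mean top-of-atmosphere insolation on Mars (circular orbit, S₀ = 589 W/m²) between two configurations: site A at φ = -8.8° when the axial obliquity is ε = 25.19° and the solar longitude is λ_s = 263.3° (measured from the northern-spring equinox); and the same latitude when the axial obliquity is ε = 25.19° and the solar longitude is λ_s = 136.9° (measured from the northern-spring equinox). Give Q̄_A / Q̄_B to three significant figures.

Q̄_A / Q̄_B ≈ 1.14

— Configuration A (φ=-8.8°):
Solar declination: sin δ = sin ε · sin λ_s = sin 25.19° × sin 263.3° = -0.42271, so δ = -25.006°.
cos H₀ = −tan(-8.8°) tan(-25.006°) = -0.0722, H₀ = 1.6431 rad.
Bracket: H₀ sin φ sin δ + cos φ cos δ sin H₀ = 1.6431×-0.15299×-0.42271 + 0.98823×0.90626×0.99739 = 0.106260 + 0.893256 = 0.999516.
Q̄ = (S₀/π) × [bracket] = (589/π) × 0.999516 = 187.39 W/m².
— Configuration B (φ=-8.8°):
Solar declination: sin δ = sin ε · sin λ_s = sin 25.19° × sin 136.9° = 0.29082, so δ = +16.907°.
cos H₀ = −tan(-8.8°) tan(+16.907°) = 0.0471, H₀ = 1.5237 rad.
Bracket: H₀ sin φ sin δ + cos φ cos δ sin H₀ = 1.5237×-0.15299×0.29082 + 0.98823×0.95678×0.99889 = -0.067793 + 0.944469 = 0.876676.
Q̄ = (S₀/π) × [bracket] = (589/π) × 0.876676 = 164.36 W/m².
Ratio Q̄_A / Q̄_B = 187.39 / 164.36 = 1.140.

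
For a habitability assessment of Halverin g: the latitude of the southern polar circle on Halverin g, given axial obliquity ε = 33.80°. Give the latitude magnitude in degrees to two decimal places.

56.20°

The polar circle is the lowest latitude that experiences at least one full rotation of continuous darkness at the northern-summer solstice; it lies at |ϕ| = 90° − ε = 90° − 33.80° = 56.20°.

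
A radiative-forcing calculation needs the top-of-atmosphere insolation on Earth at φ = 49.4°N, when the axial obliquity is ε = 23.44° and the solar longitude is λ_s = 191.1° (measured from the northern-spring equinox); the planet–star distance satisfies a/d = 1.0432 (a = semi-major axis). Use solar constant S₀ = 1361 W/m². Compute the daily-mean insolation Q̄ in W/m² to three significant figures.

Solar declination: sin δ = sin ε · sin λ_s = sin 23.44° × sin 191.1° = -0.07658, so δ = -4.392°.
cos H₀ = −tan(+49.4°) tan(-4.392°) = 0.0896, H₀ = 1.4811 rad.
Bracket: H₀ sin φ sin δ + cos φ cos δ sin H₀ = 1.4811×0.75927×-0.07658 + 0.65077×0.99706×0.99598 = -0.086118 + 0.646248 = 0.560130.
Inverse-square distance factor (a/d)² = 1.0432² = 1.088266.
Q̄ = (S₀/π) × 1.088266 × [bracket] = (1361/π) × 1.088266 × 0.560130 = 264.1 W/m².

Q̄ ≈ 264 W/m²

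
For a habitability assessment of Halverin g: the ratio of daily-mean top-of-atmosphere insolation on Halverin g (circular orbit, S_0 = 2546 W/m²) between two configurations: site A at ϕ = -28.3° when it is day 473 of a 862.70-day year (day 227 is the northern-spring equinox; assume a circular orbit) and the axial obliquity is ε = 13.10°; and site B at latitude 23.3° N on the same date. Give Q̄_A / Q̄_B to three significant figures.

— Configuration A (ϕ=-28.3°):
Solar longitude: L_s = 360° × (473 − 227)/862.70 = 102.654°.
sin δ = sin 13.10° × sin 102.654° = 0.22115, so δ = +12.776°.
cos h₀ = −tan(-28.3°) tan(+12.776°) = 0.1221, h₀ = 1.4484 rad.
Bracket: h₀ sin ϕ sin δ + cos ϕ cos δ sin h₀ = 1.4484×-0.47409×0.22115 + 0.88048×0.97524×0.99252 = -0.151858 + 0.852256 = 0.700398.
Q̄ = (S_0/π) × [bracket] = (2546/π) × 0.700398 = 567.61 W/m².
— Configuration B (ϕ=+23.3°):
cos h₀ = −tan(+23.3°) tan(+12.776°) = -0.0977, h₀ = 1.6686 rad.
Bracket: h₀ sin ϕ sin δ + cos ϕ cos δ sin h₀ = 1.6686×0.39555×0.22115 + 0.91845×0.97524×0.99522 = 0.145962 + 0.891428 = 1.037390.
Q̄ = (S_0/π) × [bracket] = (2546/π) × 1.037390 = 840.72 W/m².
Ratio Q̄_A / Q̄_B = 567.61 / 840.72 = 0.6751.

Q̄_A / Q̄_B ≈ 0.675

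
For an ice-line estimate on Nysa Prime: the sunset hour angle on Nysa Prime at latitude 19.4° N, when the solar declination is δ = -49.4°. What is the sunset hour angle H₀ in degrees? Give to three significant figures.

cos H₀ = −tan φ · tan δ = −tan(+19.4°) × tan(-49.400°) = 0.4109, so H₀ = 1.1474 rad = 65.74°.

H₀ = 65.7°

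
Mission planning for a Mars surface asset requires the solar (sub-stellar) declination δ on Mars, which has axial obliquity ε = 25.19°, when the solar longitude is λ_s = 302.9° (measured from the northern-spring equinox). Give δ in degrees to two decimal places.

δ = -20.94°

sin δ = sin ε · sin λ_s = sin 25.19° × sin 302.9° = -0.357360.
δ = arcsin(-0.357360) = -20.94°.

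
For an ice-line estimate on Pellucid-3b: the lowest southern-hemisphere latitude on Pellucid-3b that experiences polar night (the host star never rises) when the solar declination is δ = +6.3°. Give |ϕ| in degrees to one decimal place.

Polar night requires cos h₀ = −tan ϕ tan δ ≥ 1, i.e. tan ϕ tan δ ≤ −1.
The boundary is |tan ϕ| · |tan δ| = 1, so |ϕ| = 90° − |δ| = 90° − 6.3° = 83.7° in the southern hemisphere.

|ϕ| = 83.7°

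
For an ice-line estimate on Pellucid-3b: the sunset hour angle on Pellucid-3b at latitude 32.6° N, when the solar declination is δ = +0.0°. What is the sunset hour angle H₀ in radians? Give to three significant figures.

cos H₀ = −tan φ · tan δ = −tan(+32.6°) × tan(+0.000°) = -0.0000, so H₀ = 1.5708 rad = 90.00°.

H₀ = 1.57 rad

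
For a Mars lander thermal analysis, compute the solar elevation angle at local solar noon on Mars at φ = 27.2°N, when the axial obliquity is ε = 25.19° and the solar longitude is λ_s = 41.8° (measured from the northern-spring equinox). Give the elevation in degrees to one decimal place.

Solar declination: sin δ = sin ε · sin λ_s = sin 25.19° × sin 41.8° = 0.28369, so δ = +16.481°.
At local noon the hour angle is zero, so the zenith angle equals |φ − δ| = |+27.2° − (+16.481°)| = 10.719°.
Elevation = 90° − 10.719° = 79.3°.

79.3°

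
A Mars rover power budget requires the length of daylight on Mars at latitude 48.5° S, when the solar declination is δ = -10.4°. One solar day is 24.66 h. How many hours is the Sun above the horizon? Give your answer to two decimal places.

13.97 h

cos H₀ = −tan φ · tan δ = −tan(-48.5°) × tan(-10.400°) = -0.2074, so H₀ = 1.7798 rad = 101.97°.
Daylight = 2H₀/(2π) × 24.66 h = (1.7798/π) × 24.66 = 13.97 h.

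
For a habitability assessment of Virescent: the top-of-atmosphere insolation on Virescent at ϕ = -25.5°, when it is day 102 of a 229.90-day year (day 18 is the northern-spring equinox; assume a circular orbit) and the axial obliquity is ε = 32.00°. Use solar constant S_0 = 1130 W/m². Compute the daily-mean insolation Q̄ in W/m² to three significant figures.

Solar longitude: L_s = 360° × (102 − 18)/229.90 = 131.535°.
sin δ = sin 32.00° × sin 131.535° = 0.39667, so δ = +23.370°.
cos h₀ = −tan(-25.5°) tan(+23.370°) = 0.2061, h₀ = 1.3632 rad.
Bracket: h₀ sin ϕ sin δ + cos ϕ cos δ sin h₀ = 1.3632×-0.43051×0.39667 + 0.90259×0.91796×0.97853 = -0.232794 + 0.810753 = 0.577959.
Q̄ = (S_0/π) × [bracket] = (1130/π) × 0.577959 = 207.9 W/m².

Q̄ ≈ 208 W/m²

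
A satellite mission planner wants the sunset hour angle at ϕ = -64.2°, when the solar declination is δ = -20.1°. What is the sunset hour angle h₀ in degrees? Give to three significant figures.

cos h₀ = −tan ϕ · tan δ = −tan(-64.2°) × tan(-20.100°) = -0.7570, so h₀ = 2.4295 rad = 139.20°.

h₀ = 139°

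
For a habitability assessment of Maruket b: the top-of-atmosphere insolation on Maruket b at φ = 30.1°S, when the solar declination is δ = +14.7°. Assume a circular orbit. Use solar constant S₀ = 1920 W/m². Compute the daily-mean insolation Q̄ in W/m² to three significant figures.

cos H₀ = −tan(-30.1°) tan(+14.700°) = 0.1521, H₀ = 1.4181 rad.
Bracket: H₀ sin φ sin δ + cos φ cos δ sin H₀ = 1.4181×-0.50151×0.25376 + 0.86515×0.96727×0.98837 = -0.180472 + 0.827101 = 0.646629.
Q̄ = (S₀/π) × [bracket] = (1920/π) × 0.646629 = 395.2 W/m².

Q̄ ≈ 395 W/m²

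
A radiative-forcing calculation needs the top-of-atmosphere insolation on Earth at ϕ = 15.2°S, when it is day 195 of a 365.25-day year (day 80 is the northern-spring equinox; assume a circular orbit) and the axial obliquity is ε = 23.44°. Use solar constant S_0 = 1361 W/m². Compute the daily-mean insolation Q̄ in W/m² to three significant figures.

Q̄ ≈ 326 W/m²

Solar longitude: L_s = 360° × (195 − 80)/365.25 = 113.347°.
sin δ = sin 23.44° × sin 113.347° = 0.36522, so δ = +21.421°.
cos h₀ = −tan(-15.2°) tan(+21.421°) = 0.1066, h₀ = 1.4640 rad.
Bracket: h₀ sin ϕ sin δ + cos ϕ cos δ sin h₀ = 1.4640×-0.26219×0.36522 + 0.96502×0.93092×0.99430 = -0.140188 + 0.893236 = 0.753048.
Q̄ = (S_0/π) × [bracket] = (1361/π) × 0.753048 = 326.2 W/m².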